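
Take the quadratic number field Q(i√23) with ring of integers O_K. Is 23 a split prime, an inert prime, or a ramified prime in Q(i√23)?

23 is ramified

-23 mod 4 = 1, hence disc K = -23 and O_K = ℤ[(1+√-23)/2].
Ramification test: 23 | -23. The prime 23 ramifies in K.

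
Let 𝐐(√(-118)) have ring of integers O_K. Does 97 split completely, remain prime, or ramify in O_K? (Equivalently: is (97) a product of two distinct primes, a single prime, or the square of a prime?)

d = -118 ≡ 2 (mod 4), so O_K = ℤ[√-118] and disc(K) = 4d = -472.
Since gcd(97, -472) = 1 the prime 97 does not ramify.
(-118/97) = 76^48 mod 97 = 96, giving Legendre symbol -1.
Legendre symbol -1 ⇒ 97 is inert.

97 remains inert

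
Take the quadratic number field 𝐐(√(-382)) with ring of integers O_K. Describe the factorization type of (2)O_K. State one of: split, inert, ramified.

2 is ramified

d = -382 ≡ 2 (mod 4), so O_K = ℤ[√-382] and disc(K) = 4d = -1528.
2 divides disc(K) = -1528, so 2 ramifies.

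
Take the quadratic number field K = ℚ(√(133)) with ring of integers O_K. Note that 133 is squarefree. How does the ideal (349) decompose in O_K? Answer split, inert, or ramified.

p is inert

133 mod 4 = 1, hence disc K = 133 and O_K = ℤ[(1+√133)/2].
disc(K) = 133 is not divisible by 349; 349 is unramified.
Euler's criterion: 133^174 mod 349 = 348. Thus (133|349) = -1.
(133/349) = -1, so 349 is inert.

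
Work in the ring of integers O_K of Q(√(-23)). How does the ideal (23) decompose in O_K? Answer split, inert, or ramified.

d = -23 ≡ 1 (mod 4), so O_K = ℤ[(1+√-23)/2] and disc(K) = d = -23.
disc(K) = -23 = 23·(-1), so p = 23 is ramified.

23 is ramified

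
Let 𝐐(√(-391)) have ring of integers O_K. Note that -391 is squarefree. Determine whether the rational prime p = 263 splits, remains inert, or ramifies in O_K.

remains prime (inert)

-391 mod 4 = 1, hence disc K = -391 and O_K = ℤ[(1+√-391)/2].
263 ∤ -391, so 263 is unramified.
Legendre symbol by Euler's criterion: (-391/263) ≡ (-391)^131 ≡ 262 (mod 263), i.e. (-391/263) = -1.
Legendre symbol -1 ⇒ 263 is inert.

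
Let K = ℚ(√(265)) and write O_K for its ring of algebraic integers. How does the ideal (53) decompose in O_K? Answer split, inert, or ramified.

Since 265 ≡ 1 mod 4, the ring of integers is ℤ[(1+√265)/2] with discriminant 265.
Ramification test: 53 | 265. The prime 53 ramifies in K.

ramifies in O_K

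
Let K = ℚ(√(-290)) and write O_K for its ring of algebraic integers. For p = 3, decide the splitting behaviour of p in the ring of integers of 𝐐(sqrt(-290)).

split — (3) = 𝔭₁𝔭₂ with 𝔭₁ ≠ 𝔭₂

d = -290 ≡ 2 (mod 4), so O_K = ℤ[√-290] and disc(K) = 4d = -1160.
3 ∤ -1160, so 3 is unramified.
Compute (-290/3) via Euler: 1^((3-1)/2) mod 3 = 1, so (-290/3) = 1.
Legendre symbol 1 ⇒ 3 is split.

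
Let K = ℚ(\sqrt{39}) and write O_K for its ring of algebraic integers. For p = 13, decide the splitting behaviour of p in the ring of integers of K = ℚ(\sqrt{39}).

ramifies in O_K

39 mod 4 = 3, hence disc K = 4·39 = 156 and O_K = ℤ[√39].
13 divides disc(K) = 156, so 13 ramifies.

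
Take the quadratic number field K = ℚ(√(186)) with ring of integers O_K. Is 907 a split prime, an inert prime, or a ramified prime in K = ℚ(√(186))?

p is inert

186 mod 4 = 2, hence disc K = 4·186 = 744 and O_K = ℤ[√186].
disc(K) = 744 is not divisible by 907; 907 is unramified.
(186/907) = 186^453 mod 907 = 906, giving Legendre symbol -1.
(186/907) = -1, so 907 is inert.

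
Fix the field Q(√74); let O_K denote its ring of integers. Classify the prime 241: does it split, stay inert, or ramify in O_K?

d = 74 ≡ 2 (mod 4), so O_K = ℤ[√74] and disc(K) = 4d = 296.
disc(K) = 296 is not divisible by 241; 241 is unramified.
Compute (74/241) via Euler: 74^((241-1)/2) mod 241 = 240, so (74/241) = -1.
d is a non-residue mod p, hence 241 remains inert in O_K.

remains prime (inert)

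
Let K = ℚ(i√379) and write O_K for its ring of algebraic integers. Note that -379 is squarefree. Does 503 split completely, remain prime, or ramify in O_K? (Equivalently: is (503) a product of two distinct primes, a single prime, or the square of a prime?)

inert

Since -379 ≡ 1 mod 4, the ring of integers is ℤ[(1+√-379)/2] with discriminant -379.
Since gcd(503, -379) = 1 the prime 503 does not ramify.
Euler's criterion: (-379)^251 mod 503 = 502. Thus (-379|503) = -1.
Legendre symbol -1 ⇒ 503 is inert.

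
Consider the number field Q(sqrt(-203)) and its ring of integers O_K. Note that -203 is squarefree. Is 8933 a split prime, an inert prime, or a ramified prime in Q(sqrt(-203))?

-203 mod 4 = 1, hence disc K = -203 and O_K = ℤ[(1+√-203)/2].
Since gcd(8933, -203) = 1 the prime 8933 does not ramify.
Euler's criterion: (-203)^4466 mod 8933 = 1. Thus (-203|8933) = 1.
(-203/8933) = 1, so 8933 splits.

splits completely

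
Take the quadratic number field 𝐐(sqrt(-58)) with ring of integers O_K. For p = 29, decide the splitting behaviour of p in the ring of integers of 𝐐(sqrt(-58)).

ramified — (29) = 𝔭²

d = -58 ≡ 2 (mod 4), so O_K = ℤ[√-58] and disc(K) = 4d = -232.
Ramification test: 29 | -232. The prime 29 ramifies in K.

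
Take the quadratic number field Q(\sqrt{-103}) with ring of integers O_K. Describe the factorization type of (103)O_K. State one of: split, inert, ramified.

d = -103 ≡ 1 (mod 4), so O_K = ℤ[(1+√-103)/2] and disc(K) = d = -103.
disc(K) = -103 = 103·(-1), so p = 103 is ramified.

ramifies in O_K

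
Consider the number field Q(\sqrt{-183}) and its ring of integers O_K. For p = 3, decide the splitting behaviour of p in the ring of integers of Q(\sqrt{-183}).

ramifies in O_K

Since -183 ≡ 1 mod 4, the ring of integers is ℤ[(1+√-183)/2] with discriminant -183.
Ramification test: 3 | -183. The prime 3 ramifies in K.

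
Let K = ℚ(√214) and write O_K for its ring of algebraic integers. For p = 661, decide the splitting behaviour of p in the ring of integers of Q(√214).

d = 214 ≡ 2 (mod 4), so O_K = ℤ[√214] and disc(K) = 4d = 856.
661 ∤ 856, so 661 is unramified.
(214/661) = 214^330 mod 661 = 660, giving Legendre symbol -1.
Legendre symbol -1 ⇒ 661 is inert.

inert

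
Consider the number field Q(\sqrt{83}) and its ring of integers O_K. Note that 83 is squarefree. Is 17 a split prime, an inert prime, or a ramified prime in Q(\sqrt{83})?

split

83 mod 4 = 3, hence disc K = 4·83 = 332 and O_K = ℤ[√83].
Since gcd(17, 332) = 1 the prime 17 does not ramify.
(83/17) = 15^8 mod 17 = 1, giving Legendre symbol 1.
(83/17) = 1, so 17 splits.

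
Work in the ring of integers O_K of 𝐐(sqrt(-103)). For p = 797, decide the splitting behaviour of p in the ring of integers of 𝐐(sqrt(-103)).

Since -103 ≡ 1 mod 4, the ring of integers is ℤ[(1+√-103)/2] with discriminant -103.
disc(K) = -103 is not divisible by 797; 797 is unramified.
Compute (-103/797) via Euler: 694^((797-1)/2) mod 797 = 1, so (-103/797) = 1.
d is a quadratic residue mod p, hence 797 splits in O_K.

797 splits in O_K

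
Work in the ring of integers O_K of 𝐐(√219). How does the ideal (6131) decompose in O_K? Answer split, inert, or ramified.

p splits

Since 219 ≢ 1 mod 4, the ring of integers is ℤ[√219] with discriminant 4·219 = 876.
Since gcd(6131, 876) = 1 the prime 6131 does not ramify.
Euler's criterion: 219^3065 mod 6131 = 1. Thus (219|6131) = 1.
d is a quadratic residue mod p, hence 6131 splits in O_K.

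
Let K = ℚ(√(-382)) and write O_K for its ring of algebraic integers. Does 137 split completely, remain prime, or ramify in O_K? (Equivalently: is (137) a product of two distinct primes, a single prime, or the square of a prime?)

137 remains inert

-382 mod 4 = 2, hence disc K = 4·(-382) = -1528 and O_K = ℤ[√-382].
disc(K) = -1528 is not divisible by 137; 137 is unramified.
Euler's criterion: (-382)^68 mod 137 = 136. Thus (-382|137) = -1.
Legendre symbol -1 ⇒ 137 is inert.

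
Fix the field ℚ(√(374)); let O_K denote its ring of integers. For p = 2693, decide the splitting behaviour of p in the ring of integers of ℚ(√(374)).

splits completely

d = 374 ≡ 2 (mod 4), so O_K = ℤ[√374] and disc(K) = 4d = 1496.
disc(K) = 1496 is not divisible by 2693; 2693 is unramified.
Compute (374/2693) via Euler: 374^((2693-1)/2) mod 2693 = 1, so (374/2693) = 1.
d is a quadratic residue mod p, hence 2693 splits in O_K.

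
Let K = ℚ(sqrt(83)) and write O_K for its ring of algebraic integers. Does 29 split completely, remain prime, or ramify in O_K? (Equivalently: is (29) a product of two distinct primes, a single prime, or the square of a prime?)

d = 83 ≡ 3 (mod 4), so O_K = ℤ[√83] and disc(K) = 4d = 332.
29 ∤ 332, so 29 is unramified.
(83/29) = 25^14 mod 29 = 1, giving Legendre symbol 1.
(83/29) = 1, so 29 splits.

29 splits in O_K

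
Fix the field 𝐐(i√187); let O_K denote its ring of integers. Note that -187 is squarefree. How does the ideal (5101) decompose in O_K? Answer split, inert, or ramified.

5101 remains inert

d = -187 ≡ 1 (mod 4), so O_K = ℤ[(1+√-187)/2] and disc(K) = d = -187.
disc(K) = -187 is not divisible by 5101; 5101 is unramified.
Compute (-187/5101) via Euler: 4914^((5101-1)/2) mod 5101 = 5100, so (-187/5101) = -1.
Legendre symbol -1 ⇒ 5101 is inert.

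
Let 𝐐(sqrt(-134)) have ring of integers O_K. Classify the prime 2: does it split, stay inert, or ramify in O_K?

p ramifies

-134 mod 4 = 2, hence disc K = 4·(-134) = -536 and O_K = ℤ[√-134].
disc(K) = -536 = 2·(-268), so p = 2 is ramified.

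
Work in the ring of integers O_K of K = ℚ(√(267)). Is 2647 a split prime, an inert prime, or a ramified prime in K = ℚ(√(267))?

split

267 mod 4 = 3, hence disc K = 4·267 = 1068 and O_K = ℤ[√267].
2647 ∤ 1068, so 2647 is unramified.
Euler's criterion: 267^1323 mod 2647 = 1. Thus (267|2647) = 1.
Legendre symbol 1 ⇒ 2647 is split.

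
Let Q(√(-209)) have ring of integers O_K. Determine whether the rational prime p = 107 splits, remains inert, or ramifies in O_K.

-209 mod 4 = 3, hence disc K = 4·(-209) = -836 and O_K = ℤ[√-209].
disc(K) = -836 is not divisible by 107; 107 is unramified.
Legendre symbol by Euler's criterion: (-209/107) ≡ (-209)^53 ≡ 106 (mod 107), i.e. (-209/107) = -1.
d is a non-residue mod p, hence 107 remains inert in O_K.

inert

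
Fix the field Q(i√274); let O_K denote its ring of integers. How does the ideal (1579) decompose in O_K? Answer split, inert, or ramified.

splits completely

-274 mod 4 = 2, hence disc K = 4·(-274) = -1096 and O_K = ℤ[√-274].
disc(K) = -1096 is not divisible by 1579; 1579 is unramified.
(-274/1579) = 1305^789 mod 1579 = 1, giving Legendre symbol 1.
d is a quadratic residue mod p, hence 1579 splits in O_K.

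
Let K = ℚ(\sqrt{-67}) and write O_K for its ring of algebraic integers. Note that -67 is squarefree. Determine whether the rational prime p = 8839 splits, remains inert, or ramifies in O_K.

d = -67 ≡ 1 (mod 4), so O_K = ℤ[(1+√-67)/2] and disc(K) = d = -67.
disc(K) = -67 is not divisible by 8839; 8839 is unramified.
Legendre symbol by Euler's criterion: (-67/8839) ≡ (-67)^4419 ≡ 1 (mod 8839), i.e. (-67/8839) = 1.
(-67/8839) = 1, so 8839 splits.

p splits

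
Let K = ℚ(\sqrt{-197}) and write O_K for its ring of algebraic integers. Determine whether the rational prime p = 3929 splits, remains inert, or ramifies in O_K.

p is inert

Since -197 ≢ 1 mod 4, the ring of integers is ℤ[√-197] with discriminant 4·(-197) = -788.
Since gcd(3929, -788) = 1 the prime 3929 does not ramify.
(-197/3929) = 3732^1964 mod 3929 = 3928, giving Legendre symbol -1.
Legendre symbol -1 ⇒ 3929 is inert.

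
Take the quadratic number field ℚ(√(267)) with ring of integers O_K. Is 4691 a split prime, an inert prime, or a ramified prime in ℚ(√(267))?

inert — (4691) stays prime in O_K

d = 267 ≡ 3 (mod 4), so O_K = ℤ[√267] and disc(K) = 4d = 1068.
Since gcd(4691, 1068) = 1 the prime 4691 does not ramify.
Compute (267/4691) via Euler: 267^((4691-1)/2) mod 4691 = 4690, so (267/4691) = -1.
(267/4691) = -1, so 4691 is inert.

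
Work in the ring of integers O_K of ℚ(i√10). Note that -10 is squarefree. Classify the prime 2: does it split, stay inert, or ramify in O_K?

ramifies in O_K

Since -10 ≢ 1 mod 4, the ring of integers is ℤ[√-10] with discriminant 4·(-10) = -40.
Ramification test: 2 | -40. The prime 2 ramifies in K.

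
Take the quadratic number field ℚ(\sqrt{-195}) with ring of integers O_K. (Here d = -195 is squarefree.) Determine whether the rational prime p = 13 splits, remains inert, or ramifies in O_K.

Since -195 ≡ 1 mod 4, the ring of integers is ℤ[(1+√-195)/2] with discriminant -195.
Ramification test: 13 | -195. The prime 13 ramifies in K.

ramifies in O_K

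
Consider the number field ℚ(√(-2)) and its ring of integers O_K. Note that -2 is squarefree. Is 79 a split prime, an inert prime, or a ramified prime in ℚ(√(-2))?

p is inert

d = -2 ≡ 2 (mod 4), so O_K = ℤ[√-2] and disc(K) = 4d = -8.
disc(K) = -8 is not divisible by 79; 79 is unramified.
Euler's criterion: (-2)^39 mod 79 = 78. Thus (-2|79) = -1.
d is a non-residue mod p, hence 79 remains inert in O_K.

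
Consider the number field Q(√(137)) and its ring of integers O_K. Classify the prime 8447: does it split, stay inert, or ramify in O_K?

inert

137 mod 4 = 1, hence disc K = 137 and O_K = ℤ[(1+√137)/2].
8447 ∤ 137, so 8447 is unramified.
Euler's criterion: 137^4223 mod 8447 = 8446. Thus (137|8447) = -1.
d is a non-residue mod p, hence 8447 remains inert in O_K.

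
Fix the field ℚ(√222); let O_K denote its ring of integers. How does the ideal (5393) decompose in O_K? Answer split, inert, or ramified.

Since 222 ≢ 1 mod 4, the ring of integers is ℤ[√222] with discriminant 4·222 = 888.
disc(K) = 888 is not divisible by 5393; 5393 is unramified.
Euler's criterion: 222^2696 mod 5393 = 5392. Thus (222|5393) = -1.
(222/5393) = -1, so 5393 is inert.

remains prime (inert)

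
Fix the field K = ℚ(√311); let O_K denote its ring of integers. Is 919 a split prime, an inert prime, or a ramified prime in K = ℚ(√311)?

d = 311 ≡ 3 (mod 4), so O_K = ℤ[√311] and disc(K) = 4d = 1244.
919 ∤ 1244, so 919 is unramified.
(311/919) = 311^459 mod 919 = 1, giving Legendre symbol 1.
Legendre symbol 1 ⇒ 919 is split.

p splits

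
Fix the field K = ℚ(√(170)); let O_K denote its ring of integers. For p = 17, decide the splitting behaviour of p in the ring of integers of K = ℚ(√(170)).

d = 170 ≡ 2 (mod 4), so O_K = ℤ[√170] and disc(K) = 4d = 680.
17 divides disc(K) = 680, so 17 ramifies.

17 is ramified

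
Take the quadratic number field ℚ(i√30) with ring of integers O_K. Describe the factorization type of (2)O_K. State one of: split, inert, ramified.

ramified

Since -30 ≢ 1 mod 4, the ring of integers is ℤ[√-30] with discriminant 4·(-30) = -120.
Ramification test: 2 | -120. The prime 2 ramifies in K.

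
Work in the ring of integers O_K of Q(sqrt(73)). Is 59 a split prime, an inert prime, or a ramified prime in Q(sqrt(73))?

inert — (59) stays prime in O_K

Since 73 ≡ 1 mod 4, the ring of integers is ℤ[(1+√73)/2] with discriminant 73.
Since gcd(59, 73) = 1 the prime 59 does not ramify.
Legendre symbol by Euler's criterion: (73/59) ≡ 73^29 ≡ 58 (mod 59), i.e. (73/59) = -1.
Legendre symbol -1 ⇒ 59 is inert.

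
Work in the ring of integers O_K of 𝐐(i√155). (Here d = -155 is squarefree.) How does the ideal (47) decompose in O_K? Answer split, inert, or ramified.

d = -155 ≡ 1 (mod 4), so O_K = ℤ[(1+√-155)/2] and disc(K) = d = -155.
Since gcd(47, -155) = 1 the prime 47 does not ramify.
Euler's criterion: (-155)^23 mod 47 = 46. Thus (-155|47) = -1.
(-155/47) = -1, so 47 is inert.

inert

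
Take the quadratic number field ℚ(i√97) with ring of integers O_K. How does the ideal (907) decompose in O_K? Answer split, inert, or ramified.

-97 mod 4 = 3, hence disc K = 4·(-97) = -388 and O_K = ℤ[√-97].
Since gcd(907, -388) = 1 the prime 907 does not ramify.
Compute (-97/907) via Euler: 810^((907-1)/2) mod 907 = 1, so (-97/907) = 1.
(-97/907) = 1, so 907 splits.

907 splits in O_K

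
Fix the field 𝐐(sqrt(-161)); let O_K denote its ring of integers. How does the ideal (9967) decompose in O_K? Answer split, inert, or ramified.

d = -161 ≡ 3 (mod 4), so O_K = ℤ[√-161] and disc(K) = 4d = -644.
Since gcd(9967, -644) = 1 the prime 9967 does not ramify.
Legendre symbol by Euler's criterion: (-161/9967) ≡ (-161)^4983 ≡ 1 (mod 9967), i.e. (-161/9967) = 1.
d is a quadratic residue mod p, hence 9967 splits in O_K.

p splits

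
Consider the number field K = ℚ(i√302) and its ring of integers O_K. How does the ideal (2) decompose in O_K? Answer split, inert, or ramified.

d = -302 ≡ 2 (mod 4), so O_K = ℤ[√-302] and disc(K) = 4d = -1208.
Ramification test: 2 | -1208. The prime 2 ramifies in K.

ramifies in O_K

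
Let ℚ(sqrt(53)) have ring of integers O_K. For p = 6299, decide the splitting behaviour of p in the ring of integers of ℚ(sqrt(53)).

remains prime (inert)

53 mod 4 = 1, hence disc K = 53 and O_K = ℤ[(1+√53)/2].
disc(K) = 53 is not divisible by 6299; 6299 is unramified.
Compute (53/6299) via Euler: 53^((6299-1)/2) mod 6299 = 6298, so (53/6299) = -1.
d is a non-residue mod p, hence 6299 remains inert in O_K.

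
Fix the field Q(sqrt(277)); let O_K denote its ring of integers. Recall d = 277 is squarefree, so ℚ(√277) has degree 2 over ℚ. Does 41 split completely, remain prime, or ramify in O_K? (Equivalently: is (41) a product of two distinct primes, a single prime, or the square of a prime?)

d = 277 ≡ 1 (mod 4), so O_K = ℤ[(1+√277)/2] and disc(K) = d = 277.
41 ∤ 277, so 41 is unramified.
Legendre symbol by Euler's criterion: (277/41) ≡ 277^20 ≡ 1 (mod 41), i.e. (277/41) = 1.
(277/41) = 1, so 41 splits.

41 splits in O_K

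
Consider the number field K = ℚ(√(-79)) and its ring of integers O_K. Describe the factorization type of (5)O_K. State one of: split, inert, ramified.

-79 mod 4 = 1, hence disc K = -79 and O_K = ℤ[(1+√-79)/2].
Since gcd(5, -79) = 1 the prime 5 does not ramify.
(-79/5) = 1^2 mod 5 = 1, giving Legendre symbol 1.
(-79/5) = 1, so 5 splits.

split — (5) = 𝔭₁𝔭₂ with 𝔭₁ ≠ 𝔭₂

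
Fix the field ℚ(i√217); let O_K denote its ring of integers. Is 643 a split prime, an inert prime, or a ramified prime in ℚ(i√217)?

-217 mod 4 = 3, hence disc K = 4·(-217) = -868 and O_K = ℤ[√-217].
disc(K) = -868 is not divisible by 643; 643 is unramified.
Compute (-217/643) via Euler: 426^((643-1)/2) mod 643 = 642, so (-217/643) = -1.
(-217/643) = -1, so 643 is inert.

inert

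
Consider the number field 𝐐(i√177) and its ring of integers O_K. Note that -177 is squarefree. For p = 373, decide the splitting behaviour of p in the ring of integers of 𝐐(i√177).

split

d = -177 ≡ 3 (mod 4), so O_K = ℤ[√-177] and disc(K) = 4d = -708.
disc(K) = -708 is not divisible by 373; 373 is unramified.
(-177/373) = 196^186 mod 373 = 1, giving Legendre symbol 1.
Legendre symbol 1 ⇒ 373 is split.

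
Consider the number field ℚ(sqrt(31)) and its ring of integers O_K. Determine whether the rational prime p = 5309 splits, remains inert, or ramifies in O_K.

d = 31 ≡ 3 (mod 4), so O_K = ℤ[√31] and disc(K) = 4d = 124.
5309 ∤ 124, so 5309 is unramified.
Legendre symbol by Euler's criterion: (31/5309) ≡ 31^2654 ≡ 1 (mod 5309), i.e. (31/5309) = 1.
d is a quadratic residue mod p, hence 5309 splits in O_K.

split — (5309) = 𝔭₁𝔭₂ with 𝔭₁ ≠ 𝔭₂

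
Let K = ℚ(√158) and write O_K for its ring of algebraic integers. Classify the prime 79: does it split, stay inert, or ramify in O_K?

158 mod 4 = 2, hence disc K = 4·158 = 632 and O_K = ℤ[√158].
79 divides disc(K) = 632, so 79 ramifies.

ramified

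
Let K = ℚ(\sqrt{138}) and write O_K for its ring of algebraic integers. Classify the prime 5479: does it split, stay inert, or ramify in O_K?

Since 138 ≢ 1 mod 4, the ring of integers is ℤ[√138] with discriminant 4·138 = 552.
5479 ∤ 552, so 5479 is unramified.
Legendre symbol by Euler's criterion: (138/5479) ≡ 138^2739 ≡ 5478 (mod 5479), i.e. (138/5479) = -1.
(138/5479) = -1, so 5479 is inert.

remains prime (inert)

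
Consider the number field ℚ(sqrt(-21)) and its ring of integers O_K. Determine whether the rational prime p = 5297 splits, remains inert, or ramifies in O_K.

p splits

-21 mod 4 = 3, hence disc K = 4·(-21) = -84 and O_K = ℤ[√-21].
Since gcd(5297, -84) = 1 the prime 5297 does not ramify.
Legendre symbol by Euler's criterion: (-21/5297) ≡ (-21)^2648 ≡ 1 (mod 5297), i.e. (-21/5297) = 1.
Legendre symbol 1 ⇒ 5297 is split.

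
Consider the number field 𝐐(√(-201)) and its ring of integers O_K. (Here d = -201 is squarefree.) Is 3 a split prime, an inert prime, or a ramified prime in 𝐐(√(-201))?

3 is ramified

-201 mod 4 = 3, hence disc K = 4·(-201) = -804 and O_K = ℤ[√-201].
disc(K) = -804 = 3·(-268), so p = 3 is ramified.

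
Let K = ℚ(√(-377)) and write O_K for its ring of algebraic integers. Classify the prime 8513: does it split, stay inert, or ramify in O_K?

inert

-377 mod 4 = 3, hence disc K = 4·(-377) = -1508 and O_K = ℤ[√-377].
8513 ∤ -1508, so 8513 is unramified.
Legendre symbol by Euler's criterion: (-377/8513) ≡ (-377)^4256 ≡ 8512 (mod 8513), i.e. (-377/8513) = -1.
d is a non-residue mod p, hence 8513 remains inert in O_K.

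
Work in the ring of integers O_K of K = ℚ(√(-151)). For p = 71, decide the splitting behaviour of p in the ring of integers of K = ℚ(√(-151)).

p is inert

Since -151 ≡ 1 mod 4, the ring of integers is ℤ[(1+√-151)/2] with discriminant -151.
Since gcd(71, -151) = 1 the prime 71 does not ramify.
Legendre symbol by Euler's criterion: (-151/71) ≡ (-151)^35 ≡ 70 (mod 71), i.e. (-151/71) = -1.
(-151/71) = -1, so 71 is inert.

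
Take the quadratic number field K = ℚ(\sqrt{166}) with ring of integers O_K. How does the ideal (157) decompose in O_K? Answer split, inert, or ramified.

Since 166 ≢ 1 mod 4, the ring of integers is ℤ[√166] with discriminant 4·166 = 664.
Since gcd(157, 664) = 1 the prime 157 does not ramify.
Legendre symbol by Euler's criterion: (166/157) ≡ 166^78 ≡ 1 (mod 157), i.e. (166/157) = 1.
Legendre symbol 1 ⇒ 157 is split.

split — (157) = 𝔭₁𝔭₂ with 𝔭₁ ≠ 𝔭₂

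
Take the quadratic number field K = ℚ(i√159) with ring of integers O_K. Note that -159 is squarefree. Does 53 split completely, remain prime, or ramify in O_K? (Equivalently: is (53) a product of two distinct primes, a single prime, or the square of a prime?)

Since -159 ≡ 1 mod 4, the ring of integers is ℤ[(1+√-159)/2] with discriminant -159.
53 divides disc(K) = -159, so 53 ramifies.

p ramifies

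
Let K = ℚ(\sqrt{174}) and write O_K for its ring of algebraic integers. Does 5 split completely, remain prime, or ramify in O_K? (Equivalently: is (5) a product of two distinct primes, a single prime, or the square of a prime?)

Since 174 ≢ 1 mod 4, the ring of integers is ℤ[√174] with discriminant 4·174 = 696.
disc(K) = 696 is not divisible by 5; 5 is unramified.
Compute (174/5) via Euler: 4^((5-1)/2) mod 5 = 1, so (174/5) = 1.
d is a quadratic residue mod p, hence 5 splits in O_K.

split — (5) = 𝔭₁𝔭₂ with 𝔭₁ ≠ 𝔭₂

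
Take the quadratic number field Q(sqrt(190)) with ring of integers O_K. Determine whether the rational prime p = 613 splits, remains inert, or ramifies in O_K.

p splits

190 mod 4 = 2, hence disc K = 4·190 = 760 and O_K = ℤ[√190].
613 ∤ 760, so 613 is unramified.
Euler's criterion: 190^306 mod 613 = 1. Thus (190|613) = 1.
(190/613) = 1, so 613 splits.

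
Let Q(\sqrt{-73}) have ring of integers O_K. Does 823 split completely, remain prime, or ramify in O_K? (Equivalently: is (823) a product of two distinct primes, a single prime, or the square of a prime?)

split

-73 mod 4 = 3, hence disc K = 4·(-73) = -292 and O_K = ℤ[√-73].
disc(K) = -292 is not divisible by 823; 823 is unramified.
Legendre symbol by Euler's criterion: (-73/823) ≡ (-73)^411 ≡ 1 (mod 823), i.e. (-73/823) = 1.
Legendre symbol 1 ⇒ 823 is split.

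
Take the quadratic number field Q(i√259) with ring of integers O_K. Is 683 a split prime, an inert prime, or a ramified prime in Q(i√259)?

-259 mod 4 = 1, hence disc K = -259 and O_K = ℤ[(1+√-259)/2].
Since gcd(683, -259) = 1 the prime 683 does not ramify.
(-259/683) = 424^341 mod 683 = 682, giving Legendre symbol -1.
d is a non-residue mod p, hence 683 remains inert in O_K.

683 remains inert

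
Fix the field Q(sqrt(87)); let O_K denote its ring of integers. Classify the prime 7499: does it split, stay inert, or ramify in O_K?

remains prime (inert)

Since 87 ≢ 1 mod 4, the ring of integers is ℤ[√87] with discriminant 4·87 = 348.
Since gcd(7499, 348) = 1 the prime 7499 does not ramify.
(87/7499) = 87^3749 mod 7499 = 7498, giving Legendre symbol -1.
d is a non-residue mod p, hence 7499 remains inert in O_K.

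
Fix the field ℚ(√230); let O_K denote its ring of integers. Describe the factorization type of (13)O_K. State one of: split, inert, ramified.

splits completely

Since 230 ≢ 1 mod 4, the ring of integers is ℤ[√230] with discriminant 4·230 = 920.
Since gcd(13, 920) = 1 the prime 13 does not ramify.
(230/13) = 9^6 mod 13 = 1, giving Legendre symbol 1.
(230/13) = 1, so 13 splits.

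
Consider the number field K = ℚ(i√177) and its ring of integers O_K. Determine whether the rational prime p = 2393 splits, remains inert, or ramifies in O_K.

p splits

-177 mod 4 = 3, hence disc K = 4·(-177) = -708 and O_K = ℤ[√-177].
2393 ∤ -708, so 2393 is unramified.
Legendre symbol by Euler's criterion: (-177/2393) ≡ (-177)^1196 ≡ 1 (mod 2393), i.e. (-177/2393) = 1.
(-177/2393) = 1, so 2393 splits.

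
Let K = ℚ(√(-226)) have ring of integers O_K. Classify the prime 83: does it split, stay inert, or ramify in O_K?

split — (83) = 𝔭₁𝔭₂ with 𝔭₁ ≠ 𝔭₂

Since -226 ≢ 1 mod 4, the ring of integers is ℤ[√-226] with discriminant 4·(-226) = -904.
disc(K) = -904 is not divisible by 83; 83 is unramified.
Legendre symbol by Euler's criterion: (-226/83) ≡ (-226)^41 ≡ 1 (mod 83), i.e. (-226/83) = 1.
d is a quadratic residue mod p, hence 83 splits in O_K.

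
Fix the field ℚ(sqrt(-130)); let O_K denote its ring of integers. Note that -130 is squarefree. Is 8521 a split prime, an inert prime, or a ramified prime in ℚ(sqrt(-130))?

p is inert

d = -130 ≡ 2 (mod 4), so O_K = ℤ[√-130] and disc(K) = 4d = -520.
Since gcd(8521, -520) = 1 the prime 8521 does not ramify.
Legendre symbol by Euler's criterion: (-130/8521) ≡ (-130)^4260 ≡ 8520 (mod 8521), i.e. (-130/8521) = -1.
Legendre symbol -1 ⇒ 8521 is inert.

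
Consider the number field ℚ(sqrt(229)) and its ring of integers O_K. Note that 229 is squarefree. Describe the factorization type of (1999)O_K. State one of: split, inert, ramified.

splits completely

229 mod 4 = 1, hence disc K = 229 and O_K = ℤ[(1+√229)/2].
disc(K) = 229 is not divisible by 1999; 1999 is unramified.
Legendre symbol by Euler's criterion: (229/1999) ≡ 229^999 ≡ 1 (mod 1999), i.e. (229/1999) = 1.
Legendre symbol 1 ⇒ 1999 is split.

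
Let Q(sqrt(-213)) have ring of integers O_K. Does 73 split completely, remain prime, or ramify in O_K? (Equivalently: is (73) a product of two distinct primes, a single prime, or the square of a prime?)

split

d = -213 ≡ 3 (mod 4), so O_K = ℤ[√-213] and disc(K) = 4d = -852.
disc(K) = -852 is not divisible by 73; 73 is unramified.
Legendre symbol by Euler's criterion: (-213/73) ≡ (-213)^36 ≡ 1 (mod 73), i.e. (-213/73) = 1.
Legendre symbol 1 ⇒ 73 is split.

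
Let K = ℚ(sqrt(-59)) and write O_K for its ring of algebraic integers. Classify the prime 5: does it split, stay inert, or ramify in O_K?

split

-59 mod 4 = 1, hence disc K = -59 and O_K = ℤ[(1+√-59)/2].
5 ∤ -59, so 5 is unramified.
Legendre symbol by Euler's criterion: (-59/5) ≡ (-59)^2 ≡ 1 (mod 5), i.e. (-59/5) = 1.
d is a quadratic residue mod p, hence 5 splits in O_K.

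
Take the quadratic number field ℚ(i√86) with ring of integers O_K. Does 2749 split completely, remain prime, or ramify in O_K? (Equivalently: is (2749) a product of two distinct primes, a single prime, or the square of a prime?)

p is inert

-86 mod 4 = 2, hence disc K = 4·(-86) = -344 and O_K = ℤ[√-86].
Since gcd(2749, -344) = 1 the prime 2749 does not ramify.
Legendre symbol by Euler's criterion: (-86/2749) ≡ (-86)^1374 ≡ 2748 (mod 2749), i.e. (-86/2749) = -1.
(-86/2749) = -1, so 2749 is inert.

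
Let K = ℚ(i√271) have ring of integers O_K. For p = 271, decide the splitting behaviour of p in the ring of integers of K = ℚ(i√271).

ramified

-271 mod 4 = 1, hence disc K = -271 and O_K = ℤ[(1+√-271)/2].
disc(K) = -271 = 271·(-1), so p = 271 is ramified.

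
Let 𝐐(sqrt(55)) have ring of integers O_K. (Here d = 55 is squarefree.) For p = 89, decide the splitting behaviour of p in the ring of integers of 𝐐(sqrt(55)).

split

55 mod 4 = 3, hence disc K = 4·55 = 220 and O_K = ℤ[√55].
Since gcd(89, 220) = 1 the prime 89 does not ramify.
Legendre symbol by Euler's criterion: (55/89) ≡ 55^44 ≡ 1 (mod 89), i.e. (55/89) = 1.
(55/89) = 1, so 89 splits.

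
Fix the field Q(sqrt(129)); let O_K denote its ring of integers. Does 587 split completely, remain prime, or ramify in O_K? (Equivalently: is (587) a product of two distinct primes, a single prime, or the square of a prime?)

splits completely

Since 129 ≡ 1 mod 4, the ring of integers is ℤ[(1+√129)/2] with discriminant 129.
Since gcd(587, 129) = 1 the prime 587 does not ramify.
Euler's criterion: 129^293 mod 587 = 1. Thus (129|587) = 1.
d is a quadratic residue mod p, hence 587 splits in O_K.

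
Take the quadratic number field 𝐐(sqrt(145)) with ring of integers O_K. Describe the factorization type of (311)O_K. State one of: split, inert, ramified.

inert

d = 145 ≡ 1 (mod 4), so O_K = ℤ[(1+√145)/2] and disc(K) = d = 145.
disc(K) = 145 is not divisible by 311; 311 is unramified.
Euler's criterion: 145^155 mod 311 = 310. Thus (145|311) = -1.
Legendre symbol -1 ⇒ 311 is inert.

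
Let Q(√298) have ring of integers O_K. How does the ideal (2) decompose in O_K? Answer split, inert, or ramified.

Since 298 ≢ 1 mod 4, the ring of integers is ℤ[√298] with discriminant 4·298 = 1192.
Ramification test: 2 | 1192. The prime 2 ramifies in K.

ramified — (2) = 𝔭²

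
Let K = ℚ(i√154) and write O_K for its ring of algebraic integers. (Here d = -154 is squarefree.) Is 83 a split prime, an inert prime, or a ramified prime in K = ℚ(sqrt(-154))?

-154 mod 4 = 2, hence disc K = 4·(-154) = -616 and O_K = ℤ[√-154].
disc(K) = -616 is not divisible by 83; 83 is unramified.
Legendre symbol by Euler's criterion: (-154/83) ≡ (-154)^41 ≡ 1 (mod 83), i.e. (-154/83) = 1.
Legendre symbol 1 ⇒ 83 is split.

83 splits in O_K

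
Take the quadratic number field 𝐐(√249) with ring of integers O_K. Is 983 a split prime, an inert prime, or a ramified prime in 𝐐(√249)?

983 remains inert

Since 249 ≡ 1 mod 4, the ring of integers is ℤ[(1+√249)/2] with discriminant 249.
983 ∤ 249, so 983 is unramified.
(249/983) = 249^491 mod 983 = 982, giving Legendre symbol -1.
d is a non-residue mod p, hence 983 remains inert in O_K.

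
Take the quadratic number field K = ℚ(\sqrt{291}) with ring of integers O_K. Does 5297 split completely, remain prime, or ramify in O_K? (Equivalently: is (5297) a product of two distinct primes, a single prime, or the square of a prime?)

split — (5297) = 𝔭₁𝔭₂ with 𝔭₁ ≠ 𝔭₂

d = 291 ≡ 3 (mod 4), so O_K = ℤ[√291] and disc(K) = 4d = 1164.
5297 ∤ 1164, so 5297 is unramified.
Euler's criterion: 291^2648 mod 5297 = 1. Thus (291|5297) = 1.
d is a quadratic residue mod p, hence 5297 splits in O_K.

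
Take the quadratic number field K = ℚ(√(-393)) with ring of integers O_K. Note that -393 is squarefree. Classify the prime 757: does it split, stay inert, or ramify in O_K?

split — (757) = 𝔭₁𝔭₂ with 𝔭₁ ≠ 𝔭₂

-393 mod 4 = 3, hence disc K = 4·(-393) = -1572 and O_K = ℤ[√-393].
disc(K) = -1572 is not divisible by 757; 757 is unramified.
Legendre symbol by Euler's criterion: (-393/757) ≡ (-393)^378 ≡ 1 (mod 757), i.e. (-393/757) = 1.
d is a quadratic residue mod p, hence 757 splits in O_K.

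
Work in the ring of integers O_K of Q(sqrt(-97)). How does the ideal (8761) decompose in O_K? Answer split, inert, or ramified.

Since -97 ≢ 1 mod 4, the ring of integers is ℤ[√-97] with discriminant 4·(-97) = -388.
disc(K) = -388 is not divisible by 8761; 8761 is unramified.
(-97/8761) = 8664^4380 mod 8761 = 1, giving Legendre symbol 1.
Legendre symbol 1 ⇒ 8761 is split.

splits completely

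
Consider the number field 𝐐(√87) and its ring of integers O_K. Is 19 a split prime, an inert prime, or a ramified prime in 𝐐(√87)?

Since 87 ≢ 1 mod 4, the ring of integers is ℤ[√87] with discriminant 4·87 = 348.
19 ∤ 348, so 19 is unramified.
Euler's criterion: 87^9 mod 19 = 1. Thus (87|19) = 1.
(87/19) = 1, so 19 splits.

split — (19) = 𝔭₁𝔭₂ with 𝔭₁ ≠ 𝔭₂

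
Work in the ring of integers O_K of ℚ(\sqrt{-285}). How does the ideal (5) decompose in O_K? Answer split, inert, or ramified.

-285 mod 4 = 3, hence disc K = 4·(-285) = -1140 and O_K = ℤ[√-285].
disc(K) = -1140 = 5·(-228), so p = 5 is ramified.

ramifies in O_K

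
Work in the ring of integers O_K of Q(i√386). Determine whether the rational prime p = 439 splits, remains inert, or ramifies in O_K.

Since -386 ≢ 1 mod 4, the ring of integers is ℤ[√-386] with discriminant 4·(-386) = -1544.
439 ∤ -1544, so 439 is unramified.
(-386/439) = 53^219 mod 439 = 1, giving Legendre symbol 1.
d is a quadratic residue mod p, hence 439 splits in O_K.

split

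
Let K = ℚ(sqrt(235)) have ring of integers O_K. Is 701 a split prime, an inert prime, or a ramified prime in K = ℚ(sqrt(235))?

235 mod 4 = 3, hence disc K = 4·235 = 940 and O_K = ℤ[√235].
701 ∤ 940, so 701 is unramified.
Euler's criterion: 235^350 mod 701 = 700. Thus (235|701) = -1.
d is a non-residue mod p, hence 701 remains inert in O_K.

inert — (701) stays prime in O_K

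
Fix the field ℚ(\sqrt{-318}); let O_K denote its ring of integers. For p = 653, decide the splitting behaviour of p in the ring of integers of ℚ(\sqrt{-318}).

-318 mod 4 = 2, hence disc K = 4·(-318) = -1272 and O_K = ℤ[√-318].
disc(K) = -1272 is not divisible by 653; 653 is unramified.
(-318/653) = 335^326 mod 653 = 1, giving Legendre symbol 1.
d is a quadratic residue mod p, hence 653 splits in O_K.

splits completely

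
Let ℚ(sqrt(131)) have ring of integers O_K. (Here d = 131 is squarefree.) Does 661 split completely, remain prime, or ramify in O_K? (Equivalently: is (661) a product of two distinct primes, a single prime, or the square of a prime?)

d = 131 ≡ 3 (mod 4), so O_K = ℤ[√131] and disc(K) = 4d = 524.
disc(K) = 524 is not divisible by 661; 661 is unramified.
Compute (131/661) via Euler: 131^((661-1)/2) mod 661 = 660, so (131/661) = -1.
d is a non-residue mod p, hence 661 remains inert in O_K.

inert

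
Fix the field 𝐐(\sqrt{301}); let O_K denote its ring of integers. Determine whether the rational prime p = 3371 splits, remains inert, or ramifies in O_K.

3371 splits in O_K

Since 301 ≡ 1 mod 4, the ring of integers is ℤ[(1+√301)/2] with discriminant 301.
Since gcd(3371, 301) = 1 the prime 3371 does not ramify.
Compute (301/3371) via Euler: 301^((3371-1)/2) mod 3371 = 1, so (301/3371) = 1.
d is a quadratic residue mod p, hence 3371 splits in O_K.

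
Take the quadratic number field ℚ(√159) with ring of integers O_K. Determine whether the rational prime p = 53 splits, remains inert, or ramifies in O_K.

53 is ramified

d = 159 ≡ 3 (mod 4), so O_K = ℤ[√159] and disc(K) = 4d = 636.
disc(K) = 636 = 53·12, so p = 53 is ramified.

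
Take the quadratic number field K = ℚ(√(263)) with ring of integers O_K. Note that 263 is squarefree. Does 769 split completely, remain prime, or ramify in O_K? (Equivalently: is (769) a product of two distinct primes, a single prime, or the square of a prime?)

263 mod 4 = 3, hence disc K = 4·263 = 1052 and O_K = ℤ[√263].
Since gcd(769, 1052) = 1 the prime 769 does not ramify.
Euler's criterion: 263^384 mod 769 = 1. Thus (263|769) = 1.
d is a quadratic residue mod p, hence 769 splits in O_K.

split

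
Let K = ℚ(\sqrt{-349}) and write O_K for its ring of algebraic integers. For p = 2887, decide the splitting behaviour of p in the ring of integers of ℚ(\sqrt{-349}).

inert

Since -349 ≢ 1 mod 4, the ring of integers is ℤ[√-349] with discriminant 4·(-349) = -1396.
disc(K) = -1396 is not divisible by 2887; 2887 is unramified.
Legendre symbol by Euler's criterion: (-349/2887) ≡ (-349)^1443 ≡ 2886 (mod 2887), i.e. (-349/2887) = -1.
d is a non-residue mod p, hence 2887 remains inert in O_K.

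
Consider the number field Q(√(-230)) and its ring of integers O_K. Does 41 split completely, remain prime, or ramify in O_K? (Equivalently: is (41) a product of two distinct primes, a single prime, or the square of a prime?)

-230 mod 4 = 2, hence disc K = 4·(-230) = -920 and O_K = ℤ[√-230].
Since gcd(41, -920) = 1 the prime 41 does not ramify.
Euler's criterion: (-230)^20 mod 41 = 1. Thus (-230|41) = 1.
d is a quadratic residue mod p, hence 41 splits in O_K.

p splits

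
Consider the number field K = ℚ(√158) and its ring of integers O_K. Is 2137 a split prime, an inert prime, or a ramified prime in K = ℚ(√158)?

d = 158 ≡ 2 (mod 4), so O_K = ℤ[√158] and disc(K) = 4d = 632.
disc(K) = 632 is not divisible by 2137; 2137 is unramified.
(158/2137) = 158^1068 mod 2137 = 1, giving Legendre symbol 1.
Legendre symbol 1 ⇒ 2137 is split.

split — (2137) = 𝔭₁𝔭₂ with 𝔭₁ ≠ 𝔭₂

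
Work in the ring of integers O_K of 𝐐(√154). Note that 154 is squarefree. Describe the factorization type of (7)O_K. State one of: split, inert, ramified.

d = 154 ≡ 2 (mod 4), so O_K = ℤ[√154] and disc(K) = 4d = 616.
7 divides disc(K) = 616, so 7 ramifies.

ramified — (7) = 𝔭²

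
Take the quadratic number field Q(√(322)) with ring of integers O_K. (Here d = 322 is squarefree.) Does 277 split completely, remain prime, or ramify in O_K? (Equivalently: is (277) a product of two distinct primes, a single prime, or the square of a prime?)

322 mod 4 = 2, hence disc K = 4·322 = 1288 and O_K = ℤ[√322].
Since gcd(277, 1288) = 1 the prime 277 does not ramify.
Euler's criterion: 322^138 mod 277 = 276. Thus (322|277) = -1.
d is a non-residue mod p, hence 277 remains inert in O_K.

p is inert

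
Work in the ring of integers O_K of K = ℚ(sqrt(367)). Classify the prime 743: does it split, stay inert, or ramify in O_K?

inert

Since 367 ≢ 1 mod 4, the ring of integers is ℤ[√367] with discriminant 4·367 = 1468.
743 ∤ 1468, so 743 is unramified.
Euler's criterion: 367^371 mod 743 = 742. Thus (367|743) = -1.
(367/743) = -1, so 743 is inert.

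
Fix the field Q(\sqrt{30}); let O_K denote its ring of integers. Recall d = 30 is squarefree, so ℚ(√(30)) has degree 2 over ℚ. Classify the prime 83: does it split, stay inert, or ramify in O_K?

Since 30 ≢ 1 mod 4, the ring of integers is ℤ[√30] with discriminant 4·30 = 120.
83 ∤ 120, so 83 is unramified.
Euler's criterion: 30^41 mod 83 = 1. Thus (30|83) = 1.
d is a quadratic residue mod p, hence 83 splits in O_K.

p splits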